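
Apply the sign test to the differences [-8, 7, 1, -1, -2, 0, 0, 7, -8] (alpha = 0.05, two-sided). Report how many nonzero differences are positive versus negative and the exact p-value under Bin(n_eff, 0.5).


Step 1: Discard zero differences. Original n = 9; n_eff = number of nonzero differences = 7.
Nonzero differences (with sign): -8, +7, +1, -1, -2, +7, -8
Step 2: Count signs: positive = 3, negative = 4.
Step 3: Under H0: P(positive) = 0.5, so the number of positives S ~ Bin(7, 0.5).
Step 4: Two-sided exact p-value = sum of Bin(7,0.5) probabilities at or below the observed probability = 1.000000.
Step 5: alpha = 0.05. fail to reject H0.

n_eff = 7, pos = 3, neg = 4, p = 1.000000, fail to reject H0.


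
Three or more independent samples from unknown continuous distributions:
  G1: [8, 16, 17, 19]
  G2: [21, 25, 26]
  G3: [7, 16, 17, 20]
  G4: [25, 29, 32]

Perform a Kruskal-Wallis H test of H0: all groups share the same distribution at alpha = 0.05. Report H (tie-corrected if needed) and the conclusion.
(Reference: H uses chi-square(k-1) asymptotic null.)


Step 1: Combine all N = 14 observations and assign midranks.
sorted (value, group, rank): (7,G3,1), (8,G1,2), (16,G1,3.5), (16,G3,3.5), (17,G1,5.5), (17,G3,5.5), (19,G1,7), (20,G3,8), (21,G2,9), (25,G2,10.5), (25,G4,10.5), (26,G2,12), (29,G4,13), (32,G4,14)
Step 2: Sum ranks within each group.
R_1 = 18 (n_1 = 4)
R_2 = 31.5 (n_2 = 3)
R_3 = 18 (n_3 = 4)
R_4 = 37.5 (n_4 = 3)
Step 3: H = 12/(N(N+1)) * sum(R_i^2/n_i) - 3(N+1)
     = 12/(14*15) * (18^2/4 + 31.5^2/3 + 18^2/4 + 37.5^2/3) - 3*15
     = 0.057143 * 961.5 - 45
     = 9.942857.
Step 4: Ties present; correction factor C = 1 - 18/(14^3 - 14) = 0.993407. Corrected H = 9.942857 / 0.993407 = 10.008850.
Step 5: Under H0, H ~ chi^2(3); p-value = 0.018491.
Step 6: alpha = 0.05. reject H0.

H = 10.0088, df = 3, p = 0.018491, reject H0.


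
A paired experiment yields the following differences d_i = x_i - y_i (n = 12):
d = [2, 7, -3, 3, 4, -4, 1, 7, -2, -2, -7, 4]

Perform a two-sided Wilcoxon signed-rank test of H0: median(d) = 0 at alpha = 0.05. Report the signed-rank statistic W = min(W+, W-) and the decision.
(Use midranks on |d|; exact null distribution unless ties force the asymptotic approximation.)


Step 1: Drop any zero differences (none here) and take |d_i|.
|d| = [2, 7, 3, 3, 4, 4, 1, 7, 2, 2, 7, 4]
Step 2: Midrank |d_i| (ties get averaged ranks).
ranks: |2|->3, |7|->11, |3|->5.5, |3|->5.5, |4|->8, |4|->8, |1|->1, |7|->11, |2|->3, |2|->3, |7|->11, |4|->8
Step 3: Attach original signs; sum ranks with positive sign and with negative sign.
W+ = 3 + 11 + 5.5 + 8 + 1 + 11 + 8 = 47.5
W- = 5.5 + 8 + 3 + 3 + 11 = 30.5
(Check: W+ + W- = 78 should equal n(n+1)/2 = 78.)
Step 4: Test statistic W = min(W+, W-) = 30.5.
Step 5: Ties in |d|, so use the tie-corrected normal approximation.
        E[W] = n(n+1)/4 = 12*13/4 = 39.
        Tie groups: |d|=2 (t=3), |d|=3 (t=2), |d|=4 (t=3), |d|=7 (t=3); sum(t^3 - t) = 78.
        Var[W] = n(n+1)(2n+1)/24 - sum(t^3-t)/48 = 3900/24 - 78/48 = 160.875.
        z = (W - E[W]) / sqrt(Var[W]) = (30.5 - 39) / 12.6837 = -0.6702.
        Two-sided p = 2*Phi(z) = 0.502760.
Step 6: alpha = 0.05. fail to reject H0.

W+ = 47.5, W- = 30.5, W = min = 30.5, p = 0.502760, fail to reject H0.


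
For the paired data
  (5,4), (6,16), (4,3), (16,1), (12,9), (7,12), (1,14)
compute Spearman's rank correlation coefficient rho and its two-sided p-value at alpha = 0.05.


Step 1: Rank x and y separately (midranks; no ties here).
rank(x): 5->3, 6->4, 4->2, 16->7, 12->6, 7->5, 1->1
rank(y): 4->3, 16->7, 3->2, 1->1, 9->4, 12->5, 14->6
Step 2: d_i = R_x(i) - R_y(i); compute d_i^2.
  (3-3)^2=0, (4-7)^2=9, (2-2)^2=0, (7-1)^2=36, (6-4)^2=4, (5-5)^2=0, (1-6)^2=25
sum(d^2) = 74.
Step 3: rho = 1 - 6*74 / (7*(7^2 - 1)) = 1 - 444/336 = -0.321429.
Step 4: Under H0, t = rho * sqrt((n-2)/(1-rho^2)) = -0.7590 ~ t(5).
Step 5: Two-sided p-value from the t-distribution with 5 df = 0.482072.
Step 6: alpha = 0.05. fail to reject H0.

rho = -0.3214, p = 0.482072, fail to reject H0 at alpha = 0.05.


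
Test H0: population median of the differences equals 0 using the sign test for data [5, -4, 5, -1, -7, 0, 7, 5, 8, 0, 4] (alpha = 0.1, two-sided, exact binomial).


Step 1: Discard zero differences. Original n = 11; n_eff = number of nonzero differences = 9.
Nonzero differences (with sign): +5, -4, +5, -1, -7, +7, +5, +8, +4
Step 2: Count signs: positive = 6, negative = 3.
Step 3: Under H0: P(positive) = 0.5, so the number of positives S ~ Bin(9, 0.5).
Step 4: Two-sided exact p-value = sum of Bin(9,0.5) probabilities at or below the observed probability = 0.507812.
Step 5: alpha = 0.1. fail to reject H0.

n_eff = 9, pos = 6, neg = 3, p = 0.507812, fail to reject H0.


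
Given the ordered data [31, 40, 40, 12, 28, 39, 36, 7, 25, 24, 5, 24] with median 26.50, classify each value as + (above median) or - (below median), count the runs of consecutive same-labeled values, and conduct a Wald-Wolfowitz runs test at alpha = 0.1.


Step 1: Compute median = 26.50; label A = above, B = below.
Labels in order: AAABAAABBBBB  (n_A = 6, n_B = 6)
Step 2: Count runs R = 4.
Step 3: Under H0 (random ordering), E[R] = 2*n_A*n_B/(n_A+n_B) + 1 = 2*6*6/12 + 1 = 7.0000.
        Var[R] = 2*n_A*n_B*(2*n_A*n_B - n_A - n_B) / ((n_A+n_B)^2 * (n_A+n_B-1)) = 4320/1584 = 2.7273.
        SD[R] = 1.6514.
Step 4: Continuity-corrected z = (R + 0.5 - E[R]) / SD[R] = (4 + 0.5 - 7.0000) / 1.6514 = -1.5138.
Step 5: Two-sided p-value via normal approximation = 2*(1 - Phi(|z|)) = 0.130070.
Step 6: alpha = 0.1. fail to reject H0.

R = 4, z = -1.5138, p = 0.130070, fail to reject H0.


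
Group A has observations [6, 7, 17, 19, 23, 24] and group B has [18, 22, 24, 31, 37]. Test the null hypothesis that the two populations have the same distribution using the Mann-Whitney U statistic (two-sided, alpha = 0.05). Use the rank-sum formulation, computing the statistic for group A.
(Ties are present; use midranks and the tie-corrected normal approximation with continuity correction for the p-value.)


Step 1: Combine and sort all 11 observations; assign midranks.
sorted (value, group): (6,X), (7,X), (17,X), (18,Y), (19,X), (22,Y), (23,X), (24,X), (24,Y), (31,Y), (37,Y)
ranks: 6->1, 7->2, 17->3, 18->4, 19->5, 22->6, 23->7, 24->8.5, 24->8.5, 31->10, 37->11
Step 2: Rank sum for X: R1 = 1 + 2 + 3 + 5 + 7 + 8.5 = 26.5.
Step 3: U_X = R1 - n1(n1+1)/2 = 26.5 - 6*7/2 = 26.5 - 21 = 5.5.
       U_Y = n1*n2 - U_X = 30 - 5.5 = 24.5.
Step 4: Ties are present, so use the tie-corrected normal approximation (with continuity correction) for the p-value.
Step 5: p-value = 0.099576; compare to alpha = 0.05. fail to reject H0.

U_X = 5.5, p = 0.099576, fail to reject H0 at alpha = 0.05.


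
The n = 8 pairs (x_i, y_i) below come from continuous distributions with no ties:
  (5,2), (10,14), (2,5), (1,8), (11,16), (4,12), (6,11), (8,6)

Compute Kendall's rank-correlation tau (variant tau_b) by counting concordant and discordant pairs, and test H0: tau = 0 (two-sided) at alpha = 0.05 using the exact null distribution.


Step 1: Enumerate the 28 unordered pairs (i,j) with i<j and classify each by sign(x_j-x_i) * sign(y_j-y_i).
  (1,2):dx=+5,dy=+12->C; (1,3):dx=-3,dy=+3->D; (1,4):dx=-4,dy=+6->D; (1,5):dx=+6,dy=+14->C
  (1,6):dx=-1,dy=+10->D; (1,7):dx=+1,dy=+9->C; (1,8):dx=+3,dy=+4->C; (2,3):dx=-8,dy=-9->C
  (2,4):dx=-9,dy=-6->C; (2,5):dx=+1,dy=+2->C; (2,6):dx=-6,dy=-2->C; (2,7):dx=-4,dy=-3->C
  (2,8):dx=-2,dy=-8->C; (3,4):dx=-1,dy=+3->D; (3,5):dx=+9,dy=+11->C; (3,6):dx=+2,dy=+7->C
  (3,7):dx=+4,dy=+6->C; (3,8):dx=+6,dy=+1->C; (4,5):dx=+10,dy=+8->C; (4,6):dx=+3,dy=+4->C
  (4,7):dx=+5,dy=+3->C; (4,8):dx=+7,dy=-2->D; (5,6):dx=-7,dy=-4->C; (5,7):dx=-5,dy=-5->C
  (5,8):dx=-3,dy=-10->C; (6,7):dx=+2,dy=-1->D; (6,8):dx=+4,dy=-6->D; (7,8):dx=+2,dy=-5->D
Step 2: C = 20, D = 8, total pairs = 28.
Step 3: tau = (C - D)/(n(n-1)/2) = (20 - 8)/28 = 0.428571.
Step 4: Exact two-sided p-value (enumerate n! = 40320 permutations of y under H0): p = 0.178869.
Step 5: alpha = 0.05. fail to reject H0.

tau_b = 0.4286 (C=20, D=8), p = 0.178869, fail to reject H0.


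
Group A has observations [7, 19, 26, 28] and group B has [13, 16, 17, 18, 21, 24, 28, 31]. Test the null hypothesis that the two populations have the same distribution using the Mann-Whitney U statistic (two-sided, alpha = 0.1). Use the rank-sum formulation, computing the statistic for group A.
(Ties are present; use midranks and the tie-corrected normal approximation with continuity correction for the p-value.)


Step 1: Combine and sort all 12 observations; assign midranks.
sorted (value, group): (7,X), (13,Y), (16,Y), (17,Y), (18,Y), (19,X), (21,Y), (24,Y), (26,X), (28,X), (28,Y), (31,Y)
ranks: 7->1, 13->2, 16->3, 17->4, 18->5, 19->6, 21->7, 24->8, 26->9, 28->10.5, 28->10.5, 31->12
Step 2: Rank sum for X: R1 = 1 + 6 + 9 + 10.5 = 26.5.
Step 3: U_X = R1 - n1(n1+1)/2 = 26.5 - 4*5/2 = 26.5 - 10 = 16.5.
       U_Y = n1*n2 - U_X = 32 - 16.5 = 15.5.
Step 4: Ties are present, so use the tie-corrected normal approximation (with continuity correction) for the p-value.
Step 5: p-value = 1.000000; compare to alpha = 0.1. fail to reject H0.

U_X = 16.5, p = 1.000000, fail to reject H0 at alpha = 0.1.


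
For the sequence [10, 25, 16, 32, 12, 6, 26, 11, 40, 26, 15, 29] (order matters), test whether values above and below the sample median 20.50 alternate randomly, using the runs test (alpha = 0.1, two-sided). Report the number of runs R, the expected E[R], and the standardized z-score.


Step 1: Compute median = 20.50; label A = above, B = below.
Labels in order: BABABBABAABA  (n_A = 6, n_B = 6)
Step 2: Count runs R = 10.
Step 3: Under H0 (random ordering), E[R] = 2*n_A*n_B/(n_A+n_B) + 1 = 2*6*6/12 + 1 = 7.0000.
        Var[R] = 2*n_A*n_B*(2*n_A*n_B - n_A - n_B) / ((n_A+n_B)^2 * (n_A+n_B-1)) = 4320/1584 = 2.7273.
        SD[R] = 1.6514.
Step 4: Continuity-corrected z = (R - 0.5 - E[R]) / SD[R] = (10 - 0.5 - 7.0000) / 1.6514 = 1.5138.
Step 5: Two-sided p-value via normal approximation = 2*(1 - Phi(|z|)) = 0.130070.
Step 6: alpha = 0.1. fail to reject H0.

R = 10, z = 1.5138, p = 0.130070, fail to reject H0.


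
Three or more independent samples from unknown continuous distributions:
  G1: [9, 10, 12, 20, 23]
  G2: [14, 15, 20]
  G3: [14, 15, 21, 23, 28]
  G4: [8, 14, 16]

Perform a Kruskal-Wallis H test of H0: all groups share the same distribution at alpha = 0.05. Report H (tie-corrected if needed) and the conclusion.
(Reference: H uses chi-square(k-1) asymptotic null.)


Step 1: Combine all N = 16 observations and assign midranks.
sorted (value, group, rank): (8,G4,1), (9,G1,2), (10,G1,3), (12,G1,4), (14,G2,6), (14,G3,6), (14,G4,6), (15,G2,8.5), (15,G3,8.5), (16,G4,10), (20,G1,11.5), (20,G2,11.5), (21,G3,13), (23,G1,14.5), (23,G3,14.5), (28,G3,16)
Step 2: Sum ranks within each group.
R_1 = 35 (n_1 = 5)
R_2 = 26 (n_2 = 3)
R_3 = 58 (n_3 = 5)
R_4 = 17 (n_4 = 3)
Step 3: H = 12/(N(N+1)) * sum(R_i^2/n_i) - 3(N+1)
     = 12/(16*17) * (35^2/5 + 26^2/3 + 58^2/5 + 17^2/3) - 3*17
     = 0.044118 * 1239.47 - 51
     = 3.682353.
Step 4: Ties present; correction factor C = 1 - 42/(16^3 - 16) = 0.989706. Corrected H = 3.682353 / 0.989706 = 3.720654.
Step 5: Under H0, H ~ chi^2(3); p-value = 0.293251.
Step 6: alpha = 0.05. fail to reject H0.

H = 3.7207, df = 3, p = 0.293251, fail to reject H0.


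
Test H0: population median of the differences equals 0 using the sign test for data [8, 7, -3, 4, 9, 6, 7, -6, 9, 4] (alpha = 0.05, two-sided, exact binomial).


Step 1: Discard zero differences. Original n = 10; n_eff = number of nonzero differences = 10.
Nonzero differences (with sign): +8, +7, -3, +4, +9, +6, +7, -6, +9, +4
Step 2: Count signs: positive = 8, negative = 2.
Step 3: Under H0: P(positive) = 0.5, so the number of positives S ~ Bin(10, 0.5).
Step 4: Two-sided exact p-value = sum of Bin(10,0.5) probabilities at or below the observed probability = 0.109375.
Step 5: alpha = 0.05. fail to reject H0.

n_eff = 10, pos = 8, neg = 2, p = 0.109375, fail to reject H0.


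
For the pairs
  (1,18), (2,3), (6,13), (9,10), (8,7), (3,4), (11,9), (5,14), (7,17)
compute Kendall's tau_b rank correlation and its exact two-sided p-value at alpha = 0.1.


Step 1: Enumerate the 36 unordered pairs (i,j) with i<j and classify each by sign(x_j-x_i) * sign(y_j-y_i).
  (1,2):dx=+1,dy=-15->D; (1,3):dx=+5,dy=-5->D; (1,4):dx=+8,dy=-8->D; (1,5):dx=+7,dy=-11->D
  (1,6):dx=+2,dy=-14->D; (1,7):dx=+10,dy=-9->D; (1,8):dx=+4,dy=-4->D; (1,9):dx=+6,dy=-1->D
  (2,3):dx=+4,dy=+10->C; (2,4):dx=+7,dy=+7->C; (2,5):dx=+6,dy=+4->C; (2,6):dx=+1,dy=+1->C
  (2,7):dx=+9,dy=+6->C; (2,8):dx=+3,dy=+11->C; (2,9):dx=+5,dy=+14->C; (3,4):dx=+3,dy=-3->D
  (3,5):dx=+2,dy=-6->D; (3,6):dx=-3,dy=-9->C; (3,7):dx=+5,dy=-4->D; (3,8):dx=-1,dy=+1->D
  (3,9):dx=+1,dy=+4->C; (4,5):dx=-1,dy=-3->C; (4,6):dx=-6,dy=-6->C; (4,7):dx=+2,dy=-1->D
  (4,8):dx=-4,dy=+4->D; (4,9):dx=-2,dy=+7->D; (5,6):dx=-5,dy=-3->C; (5,7):dx=+3,dy=+2->C
  (5,8):dx=-3,dy=+7->D; (5,9):dx=-1,dy=+10->D; (6,7):dx=+8,dy=+5->C; (6,8):dx=+2,dy=+10->C
  (6,9):dx=+4,dy=+13->C; (7,8):dx=-6,dy=+5->D; (7,9):dx=-4,dy=+8->D; (8,9):dx=+2,dy=+3->C
Step 2: C = 17, D = 19, total pairs = 36.
Step 3: tau = (C - D)/(n(n-1)/2) = (17 - 19)/36 = -0.055556.
Step 4: Exact two-sided p-value (enumerate n! = 362880 permutations of y under H0): p = 0.919455.
Step 5: alpha = 0.1. fail to reject H0.

tau_b = -0.0556 (C=17, D=19), p = 0.919455, fail to reject H0.


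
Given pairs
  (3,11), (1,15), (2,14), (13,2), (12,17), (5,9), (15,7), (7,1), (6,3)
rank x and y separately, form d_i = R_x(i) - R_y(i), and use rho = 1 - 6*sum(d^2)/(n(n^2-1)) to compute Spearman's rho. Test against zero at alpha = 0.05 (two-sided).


Step 1: Rank x and y separately (midranks; no ties here).
rank(x): 3->3, 1->1, 2->2, 13->8, 12->7, 5->4, 15->9, 7->6, 6->5
rank(y): 11->6, 15->8, 14->7, 2->2, 17->9, 9->5, 7->4, 1->1, 3->3
Step 2: d_i = R_x(i) - R_y(i); compute d_i^2.
  (3-6)^2=9, (1-8)^2=49, (2-7)^2=25, (8-2)^2=36, (7-9)^2=4, (4-5)^2=1, (9-4)^2=25, (6-1)^2=25, (5-3)^2=4
sum(d^2) = 178.
Step 3: rho = 1 - 6*178 / (9*(9^2 - 1)) = 1 - 1068/720 = -0.483333.
Step 4: Under H0, t = rho * sqrt((n-2)/(1-rho^2)) = -1.4607 ~ t(7).
Step 5: Two-sided p-value from the t-distribution with 7 df = 0.187470.
Step 6: alpha = 0.05. fail to reject H0.

rho = -0.4833, p = 0.187470, fail to reject H0 at alpha = 0.05.


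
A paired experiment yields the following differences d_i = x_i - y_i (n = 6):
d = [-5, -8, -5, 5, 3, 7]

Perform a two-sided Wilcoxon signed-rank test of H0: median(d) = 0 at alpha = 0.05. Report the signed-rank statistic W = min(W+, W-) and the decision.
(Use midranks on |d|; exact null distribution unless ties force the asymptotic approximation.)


Step 1: Drop any zero differences (none here) and take |d_i|.
|d| = [5, 8, 5, 5, 3, 7]
Step 2: Midrank |d_i| (ties get averaged ranks).
ranks: |5|->3, |8|->6, |5|->3, |5|->3, |3|->1, |7|->5
Step 3: Attach original signs; sum ranks with positive sign and with negative sign.
W+ = 3 + 1 + 5 = 9
W- = 3 + 6 + 3 = 12
(Check: W+ + W- = 21 should equal n(n+1)/2 = 21.)
Step 4: Test statistic W = min(W+, W-) = 9.
Step 5: Ties in |d|, so use the tie-corrected normal approximation.
        E[W] = n(n+1)/4 = 6*7/4 = 10.5.
        Tie groups: |d|=5 (t=3); sum(t^3 - t) = 24.
        Var[W] = n(n+1)(2n+1)/24 - sum(t^3-t)/48 = 546/24 - 24/48 = 22.25.
        z = (W - E[W]) / sqrt(Var[W]) = (9 - 10.5) / 4.7170 = -0.3180.
        Two-sided p = 2*Phi(z) = 0.750485.
Step 6: alpha = 0.05. fail to reject H0.

W+ = 9, W- = 12, W = min = 9, p = 0.750485, fail to reject H0.


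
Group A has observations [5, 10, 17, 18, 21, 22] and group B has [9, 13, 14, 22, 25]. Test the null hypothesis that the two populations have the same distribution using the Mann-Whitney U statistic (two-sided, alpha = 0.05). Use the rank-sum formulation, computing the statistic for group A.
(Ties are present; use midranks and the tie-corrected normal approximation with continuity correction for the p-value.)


Step 1: Combine and sort all 11 observations; assign midranks.
sorted (value, group): (5,X), (9,Y), (10,X), (13,Y), (14,Y), (17,X), (18,X), (21,X), (22,X), (22,Y), (25,Y)
ranks: 5->1, 9->2, 10->3, 13->4, 14->5, 17->6, 18->7, 21->8, 22->9.5, 22->9.5, 25->11
Step 2: Rank sum for X: R1 = 1 + 3 + 6 + 7 + 8 + 9.5 = 34.5.
Step 3: U_X = R1 - n1(n1+1)/2 = 34.5 - 6*7/2 = 34.5 - 21 = 13.5.
       U_Y = n1*n2 - U_X = 30 - 13.5 = 16.5.
Step 4: Ties are present, so use the tie-corrected normal approximation (with continuity correction) for the p-value.
Step 5: p-value = 0.854805; compare to alpha = 0.05. fail to reject H0.

U_X = 13.5, p = 0.854805, fail to reject H0 at alpha = 0.05.


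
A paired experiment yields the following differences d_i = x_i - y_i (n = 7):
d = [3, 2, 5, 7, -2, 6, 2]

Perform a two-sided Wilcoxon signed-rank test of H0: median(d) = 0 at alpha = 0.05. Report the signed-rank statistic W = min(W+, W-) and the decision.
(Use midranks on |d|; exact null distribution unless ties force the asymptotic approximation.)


Step 1: Drop any zero differences (none here) and take |d_i|.
|d| = [3, 2, 5, 7, 2, 6, 2]
Step 2: Midrank |d_i| (ties get averaged ranks).
ranks: |3|->4, |2|->2, |5|->5, |7|->7, |2|->2, |6|->6, |2|->2
Step 3: Attach original signs; sum ranks with positive sign and with negative sign.
W+ = 4 + 2 + 5 + 7 + 6 + 2 = 26
W- = 2 = 2
(Check: W+ + W- = 28 should equal n(n+1)/2 = 28.)
Step 4: Test statistic W = min(W+, W-) = 2.
Step 5: Ties in |d|, so use the tie-corrected normal approximation.
        E[W] = n(n+1)/4 = 7*8/4 = 14.
        Tie groups: |d|=2 (t=3); sum(t^3 - t) = 24.
        Var[W] = n(n+1)(2n+1)/24 - sum(t^3-t)/48 = 840/24 - 24/48 = 34.5.
        z = (W - E[W]) / sqrt(Var[W]) = (2 - 14) / 5.8737 = -2.0430.
        Two-sided p = 2*Phi(z) = 0.041051.
Step 6: alpha = 0.05. reject H0.

W+ = 26, W- = 2, W = min = 2, p = 0.041051, reject H0.


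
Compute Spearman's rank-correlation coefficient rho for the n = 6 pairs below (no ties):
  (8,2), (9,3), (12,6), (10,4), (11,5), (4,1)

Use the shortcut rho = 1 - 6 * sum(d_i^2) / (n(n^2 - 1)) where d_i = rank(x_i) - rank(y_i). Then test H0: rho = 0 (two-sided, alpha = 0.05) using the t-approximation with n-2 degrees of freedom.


Step 1: Rank x and y separately (midranks; no ties here).
rank(x): 8->2, 9->3, 12->6, 10->4, 11->5, 4->1
rank(y): 2->2, 3->3, 6->6, 4->4, 5->5, 1->1
Step 2: d_i = R_x(i) - R_y(i); compute d_i^2.
  (2-2)^2=0, (3-3)^2=0, (6-6)^2=0, (4-4)^2=0, (5-5)^2=0, (1-1)^2=0
sum(d^2) = 0.
Step 3: rho = 1 - 6*0 / (6*(6^2 - 1)) = 1 - 0/210 = 1.000000.
Step 5: Two-sided p-value from the t-distribution with 4 df = 0.000000.
Step 6: alpha = 0.05. reject H0.

rho = 1.0000, p = 0.000000, reject H0 at alpha = 0.05.


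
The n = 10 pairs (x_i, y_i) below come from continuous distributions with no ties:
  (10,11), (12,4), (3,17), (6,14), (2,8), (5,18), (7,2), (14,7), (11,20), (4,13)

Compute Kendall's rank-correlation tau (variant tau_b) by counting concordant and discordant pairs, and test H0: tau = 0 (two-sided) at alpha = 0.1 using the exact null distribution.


Step 1: Enumerate the 45 unordered pairs (i,j) with i<j and classify each by sign(x_j-x_i) * sign(y_j-y_i).
  (1,2):dx=+2,dy=-7->D; (1,3):dx=-7,dy=+6->D; (1,4):dx=-4,dy=+3->D; (1,5):dx=-8,dy=-3->C
  (1,6):dx=-5,dy=+7->D; (1,7):dx=-3,dy=-9->C; (1,8):dx=+4,dy=-4->D; (1,9):dx=+1,dy=+9->C
  (1,10):dx=-6,dy=+2->D; (2,3):dx=-9,dy=+13->D; (2,4):dx=-6,dy=+10->D; (2,5):dx=-10,dy=+4->D
  (2,6):dx=-7,dy=+14->D; (2,7):dx=-5,dy=-2->C; (2,8):dx=+2,dy=+3->C; (2,9):dx=-1,dy=+16->D
  (2,10):dx=-8,dy=+9->D; (3,4):dx=+3,dy=-3->D; (3,5):dx=-1,dy=-9->C; (3,6):dx=+2,dy=+1->C
  (3,7):dx=+4,dy=-15->D; (3,8):dx=+11,dy=-10->D; (3,9):dx=+8,dy=+3->C; (3,10):dx=+1,dy=-4->D
  (4,5):dx=-4,dy=-6->C; (4,6):dx=-1,dy=+4->D; (4,7):dx=+1,dy=-12->D; (4,8):dx=+8,dy=-7->D
  (4,9):dx=+5,dy=+6->C; (4,10):dx=-2,dy=-1->C; (5,6):dx=+3,dy=+10->C; (5,7):dx=+5,dy=-6->D
  (5,8):dx=+12,dy=-1->D; (5,9):dx=+9,dy=+12->C; (5,10):dx=+2,dy=+5->C; (6,7):dx=+2,dy=-16->D
  (6,8):dx=+9,dy=-11->D; (6,9):dx=+6,dy=+2->C; (6,10):dx=-1,dy=-5->C; (7,8):dx=+7,dy=+5->C
  (7,9):dx=+4,dy=+18->C; (7,10):dx=-3,dy=+11->D; (8,9):dx=-3,dy=+13->D; (8,10):dx=-10,dy=+6->D
  (9,10):dx=-7,dy=-7->C
Step 2: C = 19, D = 26, total pairs = 45.
Step 3: tau = (C - D)/(n(n-1)/2) = (19 - 26)/45 = -0.155556.
Step 4: Exact two-sided p-value (enumerate n! = 3628800 permutations of y under H0): p = 0.600654.
Step 5: alpha = 0.1. fail to reject H0.

tau_b = -0.1556 (C=19, D=26), p = 0.600654, fail to reject H0.


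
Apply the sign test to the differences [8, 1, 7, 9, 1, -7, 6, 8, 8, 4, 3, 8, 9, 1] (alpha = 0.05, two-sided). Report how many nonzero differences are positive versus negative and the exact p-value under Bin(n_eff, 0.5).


Step 1: Discard zero differences. Original n = 14; n_eff = number of nonzero differences = 14.
Nonzero differences (with sign): +8, +1, +7, +9, +1, -7, +6, +8, +8, +4, +3, +8, +9, +1
Step 2: Count signs: positive = 13, negative = 1.
Step 3: Under H0: P(positive) = 0.5, so the number of positives S ~ Bin(14, 0.5).
Step 4: Two-sided exact p-value = sum of Bin(14,0.5) probabilities at or below the observed probability = 0.001831.
Step 5: alpha = 0.05. reject H0.

n_eff = 14, pos = 13, neg = 1, p = 0.001831, reject H0.


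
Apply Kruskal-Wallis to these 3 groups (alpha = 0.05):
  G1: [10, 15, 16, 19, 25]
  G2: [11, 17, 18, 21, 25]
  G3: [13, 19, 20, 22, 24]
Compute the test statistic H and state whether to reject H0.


Step 1: Combine all N = 15 observations and assign midranks.
sorted (value, group, rank): (10,G1,1), (11,G2,2), (13,G3,3), (15,G1,4), (16,G1,5), (17,G2,6), (18,G2,7), (19,G1,8.5), (19,G3,8.5), (20,G3,10), (21,G2,11), (22,G3,12), (24,G3,13), (25,G1,14.5), (25,G2,14.5)
Step 2: Sum ranks within each group.
R_1 = 33 (n_1 = 5)
R_2 = 40.5 (n_2 = 5)
R_3 = 46.5 (n_3 = 5)
Step 3: H = 12/(N(N+1)) * sum(R_i^2/n_i) - 3(N+1)
     = 12/(15*16) * (33^2/5 + 40.5^2/5 + 46.5^2/5) - 3*16
     = 0.050000 * 978.3 - 48
     = 0.915000.
Step 4: Ties present; correction factor C = 1 - 12/(15^3 - 15) = 0.996429. Corrected H = 0.915000 / 0.996429 = 0.918280.
Step 5: Under H0, H ~ chi^2(2); p-value = 0.631827.
Step 6: alpha = 0.05. fail to reject H0.

H = 0.9183, df = 2, p = 0.631827, fail to reject H0.


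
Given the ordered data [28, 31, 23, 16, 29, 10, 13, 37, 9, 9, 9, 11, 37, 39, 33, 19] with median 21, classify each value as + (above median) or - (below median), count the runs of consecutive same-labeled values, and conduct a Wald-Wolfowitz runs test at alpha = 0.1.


Step 1: Compute median = 21; label A = above, B = below.
Labels in order: AAABABBABBBBAAAB  (n_A = 8, n_B = 8)
Step 2: Count runs R = 8.
Step 3: Under H0 (random ordering), E[R] = 2*n_A*n_B/(n_A+n_B) + 1 = 2*8*8/16 + 1 = 9.0000.
        Var[R] = 2*n_A*n_B*(2*n_A*n_B - n_A - n_B) / ((n_A+n_B)^2 * (n_A+n_B-1)) = 14336/3840 = 3.7333.
        SD[R] = 1.9322.
Step 4: Continuity-corrected z = (R + 0.5 - E[R]) / SD[R] = (8 + 0.5 - 9.0000) / 1.9322 = -0.2588.
Step 5: Two-sided p-value via normal approximation = 2*(1 - Phi(|z|)) = 0.795809.
Step 6: alpha = 0.1. fail to reject H0.

R = 8, z = -0.2588, p = 0.795809, fail to reject H0.


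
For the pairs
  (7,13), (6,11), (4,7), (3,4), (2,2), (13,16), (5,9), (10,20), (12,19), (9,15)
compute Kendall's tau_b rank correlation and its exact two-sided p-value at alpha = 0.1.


Step 1: Enumerate the 45 unordered pairs (i,j) with i<j and classify each by sign(x_j-x_i) * sign(y_j-y_i).
  (1,2):dx=-1,dy=-2->C; (1,3):dx=-3,dy=-6->C; (1,4):dx=-4,dy=-9->C; (1,5):dx=-5,dy=-11->C
  (1,6):dx=+6,dy=+3->C; (1,7):dx=-2,dy=-4->C; (1,8):dx=+3,dy=+7->C; (1,9):dx=+5,dy=+6->C
  (1,10):dx=+2,dy=+2->C; (2,3):dx=-2,dy=-4->C; (2,4):dx=-3,dy=-7->C; (2,5):dx=-4,dy=-9->C
  (2,6):dx=+7,dy=+5->C; (2,7):dx=-1,dy=-2->C; (2,8):dx=+4,dy=+9->C; (2,9):dx=+6,dy=+8->C
  (2,10):dx=+3,dy=+4->C; (3,4):dx=-1,dy=-3->C; (3,5):dx=-2,dy=-5->C; (3,6):dx=+9,dy=+9->C
  (3,7):dx=+1,dy=+2->C; (3,8):dx=+6,dy=+13->C; (3,9):dx=+8,dy=+12->C; (3,10):dx=+5,dy=+8->C
  (4,5):dx=-1,dy=-2->C; (4,6):dx=+10,dy=+12->C; (4,7):dx=+2,dy=+5->C; (4,8):dx=+7,dy=+16->C
  (4,9):dx=+9,dy=+15->C; (4,10):dx=+6,dy=+11->C; (5,6):dx=+11,dy=+14->C; (5,7):dx=+3,dy=+7->C
  (5,8):dx=+8,dy=+18->C; (5,9):dx=+10,dy=+17->C; (5,10):dx=+7,dy=+13->C; (6,7):dx=-8,dy=-7->C
  (6,8):dx=-3,dy=+4->D; (6,9):dx=-1,dy=+3->D; (6,10):dx=-4,dy=-1->C; (7,8):dx=+5,dy=+11->C
  (7,9):dx=+7,dy=+10->C; (7,10):dx=+4,dy=+6->C; (8,9):dx=+2,dy=-1->D; (8,10):dx=-1,dy=-5->C
  (9,10):dx=-3,dy=-4->C
Step 2: C = 42, D = 3, total pairs = 45.
Step 3: tau = (C - D)/(n(n-1)/2) = (42 - 3)/45 = 0.866667.
Step 4: Exact two-sided p-value (enumerate n! = 3628800 permutations of y under H0): p = 0.000115.
Step 5: alpha = 0.1. reject H0.

tau_b = 0.8667 (C=42, D=3), p = 0.000115, reject H0.


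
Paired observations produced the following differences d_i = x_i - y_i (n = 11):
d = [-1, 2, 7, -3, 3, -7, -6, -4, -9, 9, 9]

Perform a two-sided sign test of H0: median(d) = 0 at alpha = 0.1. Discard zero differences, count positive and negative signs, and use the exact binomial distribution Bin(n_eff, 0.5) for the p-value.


Step 1: Discard zero differences. Original n = 11; n_eff = number of nonzero differences = 11.
Nonzero differences (with sign): -1, +2, +7, -3, +3, -7, -6, -4, -9, +9, +9
Step 2: Count signs: positive = 5, negative = 6.
Step 3: Under H0: P(positive) = 0.5, so the number of positives S ~ Bin(11, 0.5).
Step 4: Two-sided exact p-value = sum of Bin(11,0.5) probabilities at or below the observed probability = 1.000000.
Step 5: alpha = 0.1. fail to reject H0.

n_eff = 11, pos = 5, neg = 6, p = 1.000000, fail to reject H0.


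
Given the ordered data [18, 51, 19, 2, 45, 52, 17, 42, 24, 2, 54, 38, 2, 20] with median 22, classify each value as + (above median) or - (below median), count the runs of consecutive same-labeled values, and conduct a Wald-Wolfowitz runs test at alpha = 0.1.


Step 1: Compute median = 22; label A = above, B = below.
Labels in order: BABBAABAABAABB  (n_A = 7, n_B = 7)
Step 2: Count runs R = 9.
Step 3: Under H0 (random ordering), E[R] = 2*n_A*n_B/(n_A+n_B) + 1 = 2*7*7/14 + 1 = 8.0000.
        Var[R] = 2*n_A*n_B*(2*n_A*n_B - n_A - n_B) / ((n_A+n_B)^2 * (n_A+n_B-1)) = 8232/2548 = 3.2308.
        SD[R] = 1.7974.
Step 4: Continuity-corrected z = (R - 0.5 - E[R]) / SD[R] = (9 - 0.5 - 8.0000) / 1.7974 = 0.2782.
Step 5: Two-sided p-value via normal approximation = 2*(1 - Phi(|z|)) = 0.780879.
Step 6: alpha = 0.1. fail to reject H0.

R = 9, z = 0.2782, p = 0.780879, fail to reject H0.


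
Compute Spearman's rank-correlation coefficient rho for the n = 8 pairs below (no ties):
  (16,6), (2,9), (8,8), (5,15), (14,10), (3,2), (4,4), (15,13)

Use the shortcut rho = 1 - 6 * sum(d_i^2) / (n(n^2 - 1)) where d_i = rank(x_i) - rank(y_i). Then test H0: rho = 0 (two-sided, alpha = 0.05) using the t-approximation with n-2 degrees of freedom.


Step 1: Rank x and y separately (midranks; no ties here).
rank(x): 16->8, 2->1, 8->5, 5->4, 14->6, 3->2, 4->3, 15->7
rank(y): 6->3, 9->5, 8->4, 15->8, 10->6, 2->1, 4->2, 13->7
Step 2: d_i = R_x(i) - R_y(i); compute d_i^2.
  (8-3)^2=25, (1-5)^2=16, (5-4)^2=1, (4-8)^2=16, (6-6)^2=0, (2-1)^2=1, (3-2)^2=1, (7-7)^2=0
sum(d^2) = 60.
Step 3: rho = 1 - 6*60 / (8*(8^2 - 1)) = 1 - 360/504 = 0.285714.
Step 4: Under H0, t = rho * sqrt((n-2)/(1-rho^2)) = 0.7303 ~ t(6).
Step 5: Two-sided p-value from the t-distribution with 6 df = 0.492726.
Step 6: alpha = 0.05. fail to reject H0.

rho = 0.2857, p = 0.492726, fail to reject H0 at alpha = 0.05.


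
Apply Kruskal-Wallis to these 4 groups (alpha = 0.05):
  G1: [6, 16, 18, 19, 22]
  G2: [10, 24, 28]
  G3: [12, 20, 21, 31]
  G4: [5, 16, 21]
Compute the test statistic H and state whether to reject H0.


Step 1: Combine all N = 15 observations and assign midranks.
sorted (value, group, rank): (5,G4,1), (6,G1,2), (10,G2,3), (12,G3,4), (16,G1,5.5), (16,G4,5.5), (18,G1,7), (19,G1,8), (20,G3,9), (21,G3,10.5), (21,G4,10.5), (22,G1,12), (24,G2,13), (28,G2,14), (31,G3,15)
Step 2: Sum ranks within each group.
R_1 = 34.5 (n_1 = 5)
R_2 = 30 (n_2 = 3)
R_3 = 38.5 (n_3 = 4)
R_4 = 17 (n_4 = 3)
Step 3: H = 12/(N(N+1)) * sum(R_i^2/n_i) - 3(N+1)
     = 12/(15*16) * (34.5^2/5 + 30^2/3 + 38.5^2/4 + 17^2/3) - 3*16
     = 0.050000 * 1004.95 - 48
     = 2.247292.
Step 4: Ties present; correction factor C = 1 - 12/(15^3 - 15) = 0.996429. Corrected H = 2.247292 / 0.996429 = 2.255346.
Step 5: Under H0, H ~ chi^2(3); p-value = 0.521129.
Step 6: alpha = 0.05. fail to reject H0.

H = 2.2553, df = 3, p = 0.521129, fail to reject H0.


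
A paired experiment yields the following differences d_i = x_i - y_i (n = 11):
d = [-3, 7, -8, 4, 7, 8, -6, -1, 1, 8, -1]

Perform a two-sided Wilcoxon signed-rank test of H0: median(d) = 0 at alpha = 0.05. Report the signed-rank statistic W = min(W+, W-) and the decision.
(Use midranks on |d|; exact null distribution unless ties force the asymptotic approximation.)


Step 1: Drop any zero differences (none here) and take |d_i|.
|d| = [3, 7, 8, 4, 7, 8, 6, 1, 1, 8, 1]
Step 2: Midrank |d_i| (ties get averaged ranks).
ranks: |3|->4, |7|->7.5, |8|->10, |4|->5, |7|->7.5, |8|->10, |6|->6, |1|->2, |1|->2, |8|->10, |1|->2
Step 3: Attach original signs; sum ranks with positive sign and with negative sign.
W+ = 7.5 + 5 + 7.5 + 10 + 2 + 10 = 42
W- = 4 + 10 + 6 + 2 + 2 = 24
(Check: W+ + W- = 66 should equal n(n+1)/2 = 66.)
Step 4: Test statistic W = min(W+, W-) = 24.
Step 5: Ties in |d|, so use the tie-corrected normal approximation.
        E[W] = n(n+1)/4 = 11*12/4 = 33.
        Tie groups: |d|=1 (t=3), |d|=7 (t=2), |d|=8 (t=3); sum(t^3 - t) = 54.
        Var[W] = n(n+1)(2n+1)/24 - sum(t^3-t)/48 = 3036/24 - 54/48 = 125.375.
        z = (W - E[W]) / sqrt(Var[W]) = (24 - 33) / 11.1971 = -0.8038.
        Two-sided p = 2*Phi(z) = 0.421524.
Step 6: alpha = 0.05. fail to reject H0.

W+ = 42, W- = 24, W = min = 24, p = 0.421524, fail to reject H0.


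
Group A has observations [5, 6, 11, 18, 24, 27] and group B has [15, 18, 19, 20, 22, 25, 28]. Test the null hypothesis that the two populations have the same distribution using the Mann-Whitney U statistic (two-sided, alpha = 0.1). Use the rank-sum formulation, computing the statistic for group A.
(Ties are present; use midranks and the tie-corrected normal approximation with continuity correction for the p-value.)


Step 1: Combine and sort all 13 observations; assign midranks.
sorted (value, group): (5,X), (6,X), (11,X), (15,Y), (18,X), (18,Y), (19,Y), (20,Y), (22,Y), (24,X), (25,Y), (27,X), (28,Y)
ranks: 5->1, 6->2, 11->3, 15->4, 18->5.5, 18->5.5, 19->7, 20->8, 22->9, 24->10, 25->11, 27->12, 28->13
Step 2: Rank sum for X: R1 = 1 + 2 + 3 + 5.5 + 10 + 12 = 33.5.
Step 3: U_X = R1 - n1(n1+1)/2 = 33.5 - 6*7/2 = 33.5 - 21 = 12.5.
       U_Y = n1*n2 - U_X = 42 - 12.5 = 29.5.
Step 4: Ties are present, so use the tie-corrected normal approximation (with continuity correction) for the p-value.
Step 5: p-value = 0.252445; compare to alpha = 0.1. fail to reject H0.

U_X = 12.5, p = 0.252445, fail to reject H0 at alpha = 0.1.


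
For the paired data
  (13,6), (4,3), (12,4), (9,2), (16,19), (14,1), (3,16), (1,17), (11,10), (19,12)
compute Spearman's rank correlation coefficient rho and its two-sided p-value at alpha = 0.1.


Step 1: Rank x and y separately (midranks; no ties here).
rank(x): 13->7, 4->3, 12->6, 9->4, 16->9, 14->8, 3->2, 1->1, 11->5, 19->10
rank(y): 6->5, 3->3, 4->4, 2->2, 19->10, 1->1, 16->8, 17->9, 10->6, 12->7
Step 2: d_i = R_x(i) - R_y(i); compute d_i^2.
  (7-5)^2=4, (3-3)^2=0, (6-4)^2=4, (4-2)^2=4, (9-10)^2=1, (8-1)^2=49, (2-8)^2=36, (1-9)^2=64, (5-6)^2=1, (10-7)^2=9
sum(d^2) = 172.
Step 3: rho = 1 - 6*172 / (10*(10^2 - 1)) = 1 - 1032/990 = -0.042424.
Step 4: Under H0, t = rho * sqrt((n-2)/(1-rho^2)) = -0.1201 ~ t(8).
Step 5: Two-sided p-value from the t-distribution with 8 df = 0.907364.
Step 6: alpha = 0.1. fail to reject H0.

rho = -0.0424, p = 0.907364, fail to reject H0 at alpha = 0.1.


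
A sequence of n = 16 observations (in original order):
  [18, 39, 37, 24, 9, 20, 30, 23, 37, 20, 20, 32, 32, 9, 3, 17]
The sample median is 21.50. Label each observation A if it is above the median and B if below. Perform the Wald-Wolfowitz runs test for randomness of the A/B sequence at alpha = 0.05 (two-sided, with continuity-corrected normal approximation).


Step 1: Compute median = 21.50; label A = above, B = below.
Labels in order: BAAABBAAABBAABBB  (n_A = 8, n_B = 8)
Step 2: Count runs R = 7.
Step 3: Under H0 (random ordering), E[R] = 2*n_A*n_B/(n_A+n_B) + 1 = 2*8*8/16 + 1 = 9.0000.
        Var[R] = 2*n_A*n_B*(2*n_A*n_B - n_A - n_B) / ((n_A+n_B)^2 * (n_A+n_B-1)) = 14336/3840 = 3.7333.
        SD[R] = 1.9322.
Step 4: Continuity-corrected z = (R + 0.5 - E[R]) / SD[R] = (7 + 0.5 - 9.0000) / 1.9322 = -0.7763.
Step 5: Two-sided p-value via normal approximation = 2*(1 - Phi(|z|)) = 0.437558.
Step 6: alpha = 0.05. fail to reject H0.

R = 7, z = -0.7763, p = 0.437558, fail to reject H0.


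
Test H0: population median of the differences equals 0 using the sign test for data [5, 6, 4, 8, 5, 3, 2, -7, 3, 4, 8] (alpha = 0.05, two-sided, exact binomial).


Step 1: Discard zero differences. Original n = 11; n_eff = number of nonzero differences = 11.
Nonzero differences (with sign): +5, +6, +4, +8, +5, +3, +2, -7, +3, +4, +8
Step 2: Count signs: positive = 10, negative = 1.
Step 3: Under H0: P(positive) = 0.5, so the number of positives S ~ Bin(11, 0.5).
Step 4: Two-sided exact p-value = sum of Bin(11,0.5) probabilities at or below the observed probability = 0.011719.
Step 5: alpha = 0.05. reject H0.

n_eff = 11, pos = 10, neg = 1, p = 0.011719, reject H0.


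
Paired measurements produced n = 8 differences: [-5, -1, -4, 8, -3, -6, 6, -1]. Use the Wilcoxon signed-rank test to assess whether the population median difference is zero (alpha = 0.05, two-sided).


Step 1: Drop any zero differences (none here) and take |d_i|.
|d| = [5, 1, 4, 8, 3, 6, 6, 1]
Step 2: Midrank |d_i| (ties get averaged ranks).
ranks: |5|->5, |1|->1.5, |4|->4, |8|->8, |3|->3, |6|->6.5, |6|->6.5, |1|->1.5
Step 3: Attach original signs; sum ranks with positive sign and with negative sign.
W+ = 8 + 6.5 = 14.5
W- = 5 + 1.5 + 4 + 3 + 6.5 + 1.5 = 21.5
(Check: W+ + W- = 36 should equal n(n+1)/2 = 36.)
Step 4: Test statistic W = min(W+, W-) = 14.5.
Step 5: Ties in |d|, so use the tie-corrected normal approximation.
        E[W] = n(n+1)/4 = 8*9/4 = 18.
        Tie groups: |d|=1 (t=2), |d|=6 (t=2); sum(t^3 - t) = 12.
        Var[W] = n(n+1)(2n+1)/24 - sum(t^3-t)/48 = 1224/24 - 12/48 = 50.75.
        z = (W - E[W]) / sqrt(Var[W]) = (14.5 - 18) / 7.1239 = -0.4913.
        Two-sided p = 2*Phi(z) = 0.623212.
Step 6: alpha = 0.05. fail to reject H0.

W+ = 14.5, W- = 21.5, W = min = 14.5, p = 0.623212, fail to reject H0.


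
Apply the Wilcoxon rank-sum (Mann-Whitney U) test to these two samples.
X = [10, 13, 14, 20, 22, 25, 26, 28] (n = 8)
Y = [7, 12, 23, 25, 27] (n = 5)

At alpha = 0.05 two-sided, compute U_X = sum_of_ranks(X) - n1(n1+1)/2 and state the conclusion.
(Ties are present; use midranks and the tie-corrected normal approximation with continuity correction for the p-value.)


Step 1: Combine and sort all 13 observations; assign midranks.
sorted (value, group): (7,Y), (10,X), (12,Y), (13,X), (14,X), (20,X), (22,X), (23,Y), (25,X), (25,Y), (26,X), (27,Y), (28,X)
ranks: 7->1, 10->2, 12->3, 13->4, 14->5, 20->6, 22->7, 23->8, 25->9.5, 25->9.5, 26->11, 27->12, 28->13
Step 2: Rank sum for X: R1 = 2 + 4 + 5 + 6 + 7 + 9.5 + 11 + 13 = 57.5.
Step 3: U_X = R1 - n1(n1+1)/2 = 57.5 - 8*9/2 = 57.5 - 36 = 21.5.
       U_Y = n1*n2 - U_X = 40 - 21.5 = 18.5.
Step 4: Ties are present, so use the tie-corrected normal approximation (with continuity correction) for the p-value.
Step 5: p-value = 0.883458; compare to alpha = 0.05. fail to reject H0.

U_X = 21.5, p = 0.883458, fail to reject H0 at alpha = 0.05.


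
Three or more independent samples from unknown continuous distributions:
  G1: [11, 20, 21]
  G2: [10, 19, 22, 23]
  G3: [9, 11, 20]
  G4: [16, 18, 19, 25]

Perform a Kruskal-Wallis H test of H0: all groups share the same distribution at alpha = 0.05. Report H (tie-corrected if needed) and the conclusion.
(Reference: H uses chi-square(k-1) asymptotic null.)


Step 1: Combine all N = 14 observations and assign midranks.
sorted (value, group, rank): (9,G3,1), (10,G2,2), (11,G1,3.5), (11,G3,3.5), (16,G4,5), (18,G4,6), (19,G2,7.5), (19,G4,7.5), (20,G1,9.5), (20,G3,9.5), (21,G1,11), (22,G2,12), (23,G2,13), (25,G4,14)
Step 2: Sum ranks within each group.
R_1 = 24 (n_1 = 3)
R_2 = 34.5 (n_2 = 4)
R_3 = 14 (n_3 = 3)
R_4 = 32.5 (n_4 = 4)
Step 3: H = 12/(N(N+1)) * sum(R_i^2/n_i) - 3(N+1)
     = 12/(14*15) * (24^2/3 + 34.5^2/4 + 14^2/3 + 32.5^2/4) - 3*15
     = 0.057143 * 818.958 - 45
     = 1.797619.
Step 4: Ties present; correction factor C = 1 - 18/(14^3 - 14) = 0.993407. Corrected H = 1.797619 / 0.993407 = 1.809550.
Step 5: Under H0, H ~ chi^2(3); p-value = 0.612859.
Step 6: alpha = 0.05. fail to reject H0.

H = 1.8096, df = 3, p = 0.612859, fail to reject H0.


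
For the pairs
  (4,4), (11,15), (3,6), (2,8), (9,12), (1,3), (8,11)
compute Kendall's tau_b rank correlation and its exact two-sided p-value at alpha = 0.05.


Step 1: Enumerate the 21 unordered pairs (i,j) with i<j and classify each by sign(x_j-x_i) * sign(y_j-y_i).
  (1,2):dx=+7,dy=+11->C; (1,3):dx=-1,dy=+2->D; (1,4):dx=-2,dy=+4->D; (1,5):dx=+5,dy=+8->C
  (1,6):dx=-3,dy=-1->C; (1,7):dx=+4,dy=+7->C; (2,3):dx=-8,dy=-9->C; (2,4):dx=-9,dy=-7->C
  (2,5):dx=-2,dy=-3->C; (2,6):dx=-10,dy=-12->C; (2,7):dx=-3,dy=-4->C; (3,4):dx=-1,dy=+2->D
  (3,5):dx=+6,dy=+6->C; (3,6):dx=-2,dy=-3->C; (3,7):dx=+5,dy=+5->C; (4,5):dx=+7,dy=+4->C
  (4,6):dx=-1,dy=-5->C; (4,7):dx=+6,dy=+3->C; (5,6):dx=-8,dy=-9->C; (5,7):dx=-1,dy=-1->C
  (6,7):dx=+7,dy=+8->C
Step 2: C = 18, D = 3, total pairs = 21.
Step 3: tau = (C - D)/(n(n-1)/2) = (18 - 3)/21 = 0.714286.
Step 4: Exact two-sided p-value (enumerate n! = 5040 permutations of y under H0): p = 0.030159.
Step 5: alpha = 0.05. reject H0.

tau_b = 0.7143 (C=18, D=3), p = 0.030159, reject H0.


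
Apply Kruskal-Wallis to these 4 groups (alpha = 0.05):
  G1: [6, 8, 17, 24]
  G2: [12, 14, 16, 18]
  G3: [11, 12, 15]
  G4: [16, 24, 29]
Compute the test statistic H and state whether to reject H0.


Step 1: Combine all N = 14 observations and assign midranks.
sorted (value, group, rank): (6,G1,1), (8,G1,2), (11,G3,3), (12,G2,4.5), (12,G3,4.5), (14,G2,6), (15,G3,7), (16,G2,8.5), (16,G4,8.5), (17,G1,10), (18,G2,11), (24,G1,12.5), (24,G4,12.5), (29,G4,14)
Step 2: Sum ranks within each group.
R_1 = 25.5 (n_1 = 4)
R_2 = 30 (n_2 = 4)
R_3 = 14.5 (n_3 = 3)
R_4 = 35 (n_4 = 3)
Step 3: H = 12/(N(N+1)) * sum(R_i^2/n_i) - 3(N+1)
     = 12/(14*15) * (25.5^2/4 + 30^2/4 + 14.5^2/3 + 35^2/3) - 3*15
     = 0.057143 * 865.979 - 45
     = 4.484524.
Step 4: Ties present; correction factor C = 1 - 18/(14^3 - 14) = 0.993407. Corrected H = 4.484524 / 0.993407 = 4.514288.
Step 5: Under H0, H ~ chi^2(3); p-value = 0.211019.
Step 6: alpha = 0.05. fail to reject H0.

H = 4.5143, df = 3, p = 0.211019, fail to reject H0.


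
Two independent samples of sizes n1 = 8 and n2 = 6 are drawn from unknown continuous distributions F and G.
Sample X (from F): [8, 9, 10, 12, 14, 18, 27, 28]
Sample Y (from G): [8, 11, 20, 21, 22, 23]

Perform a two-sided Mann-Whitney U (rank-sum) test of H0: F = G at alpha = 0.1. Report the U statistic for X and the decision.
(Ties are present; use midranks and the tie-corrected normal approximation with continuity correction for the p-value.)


Step 1: Combine and sort all 14 observations; assign midranks.
sorted (value, group): (8,X), (8,Y), (9,X), (10,X), (11,Y), (12,X), (14,X), (18,X), (20,Y), (21,Y), (22,Y), (23,Y), (27,X), (28,X)
ranks: 8->1.5, 8->1.5, 9->3, 10->4, 11->5, 12->6, 14->7, 18->8, 20->9, 21->10, 22->11, 23->12, 27->13, 28->14
Step 2: Rank sum for X: R1 = 1.5 + 3 + 4 + 6 + 7 + 8 + 13 + 14 = 56.5.
Step 3: U_X = R1 - n1(n1+1)/2 = 56.5 - 8*9/2 = 56.5 - 36 = 20.5.
       U_Y = n1*n2 - U_X = 48 - 20.5 = 27.5.
Step 4: Ties are present, so use the tie-corrected normal approximation (with continuity correction) for the p-value.
Step 5: p-value = 0.698220; compare to alpha = 0.1. fail to reject H0.

U_X = 20.5, p = 0.698220, fail to reject H0 at alpha = 0.1.


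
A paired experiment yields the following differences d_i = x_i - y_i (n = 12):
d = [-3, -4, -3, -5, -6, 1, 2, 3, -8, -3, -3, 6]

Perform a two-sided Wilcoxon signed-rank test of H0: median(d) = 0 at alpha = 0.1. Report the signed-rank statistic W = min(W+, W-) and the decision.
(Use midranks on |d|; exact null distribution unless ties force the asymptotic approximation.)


Step 1: Drop any zero differences (none here) and take |d_i|.
|d| = [3, 4, 3, 5, 6, 1, 2, 3, 8, 3, 3, 6]
Step 2: Midrank |d_i| (ties get averaged ranks).
ranks: |3|->5, |4|->8, |3|->5, |5|->9, |6|->10.5, |1|->1, |2|->2, |3|->5, |8|->12, |3|->5, |3|->5, |6|->10.5
Step 3: Attach original signs; sum ranks with positive sign and with negative sign.
W+ = 1 + 2 + 5 + 10.5 = 18.5
W- = 5 + 8 + 5 + 9 + 10.5 + 12 + 5 + 5 = 59.5
(Check: W+ + W- = 78 should equal n(n+1)/2 = 78.)
Step 4: Test statistic W = min(W+, W-) = 18.5.
Step 5: Ties in |d|, so use the tie-corrected normal approximation.
        E[W] = n(n+1)/4 = 12*13/4 = 39.
        Tie groups: |d|=3 (t=5), |d|=6 (t=2); sum(t^3 - t) = 126.
        Var[W] = n(n+1)(2n+1)/24 - sum(t^3-t)/48 = 3900/24 - 126/48 = 159.875.
        z = (W - E[W]) / sqrt(Var[W]) = (18.5 - 39) / 12.6442 = -1.6213.
        Two-sided p = 2*Phi(z) = 0.104953.
Step 6: alpha = 0.1. fail to reject H0.

W+ = 18.5, W- = 59.5, W = min = 18.5, p = 0.104953, fail to reject H0.
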